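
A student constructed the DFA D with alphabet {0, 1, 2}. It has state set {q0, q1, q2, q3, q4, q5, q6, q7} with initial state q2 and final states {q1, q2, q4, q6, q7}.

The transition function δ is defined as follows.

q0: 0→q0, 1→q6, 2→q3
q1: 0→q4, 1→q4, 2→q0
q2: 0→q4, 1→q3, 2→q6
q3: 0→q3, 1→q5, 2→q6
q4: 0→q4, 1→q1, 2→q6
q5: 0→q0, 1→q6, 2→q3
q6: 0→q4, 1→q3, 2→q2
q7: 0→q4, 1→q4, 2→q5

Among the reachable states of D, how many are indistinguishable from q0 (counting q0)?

2

States {q7} cannot be reached from the start state, so discard them.
P0 = {q1,q2,q4,q6} | {q0,q3,q5}.
Refine {q1,q2,q4,q6} on symbol 1: members go to different blocks, giving {q1,q4} and {q2,q6}.
On input 2, block {q1,q4} splits into {q1} and {q4}.
Refine {q0,q3,q5} on symbol 1: members go to different blocks, giving {q0,q5} and {q3}.
No further refinement is possible. Final partition (5 blocks): {q1} | {q0,q5} | {q2,q6} | {q4} | {q3}.
State q0 belongs to the block {q0,q5}, which has 2 states.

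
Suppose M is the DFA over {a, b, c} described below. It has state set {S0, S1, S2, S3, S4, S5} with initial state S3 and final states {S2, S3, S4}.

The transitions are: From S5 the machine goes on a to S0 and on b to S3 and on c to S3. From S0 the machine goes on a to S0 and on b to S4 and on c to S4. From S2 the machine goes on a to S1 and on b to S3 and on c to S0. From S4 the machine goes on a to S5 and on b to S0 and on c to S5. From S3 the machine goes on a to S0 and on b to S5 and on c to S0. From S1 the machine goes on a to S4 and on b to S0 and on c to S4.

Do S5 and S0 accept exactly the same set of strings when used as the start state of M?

Yes

Reachable states from the start: {S0,S3,S4,S5}. Unreachable: {S1,S2} — drop them.
Initial partition by acceptance: {S3,S4} | {S0,S5}.
No further refinement is possible. Final partition (2 blocks): {S3,S4} | {S0,S5}.
S5 and S0 lie in the same block of the stable partition, so they are equivalent — no string distinguishes them.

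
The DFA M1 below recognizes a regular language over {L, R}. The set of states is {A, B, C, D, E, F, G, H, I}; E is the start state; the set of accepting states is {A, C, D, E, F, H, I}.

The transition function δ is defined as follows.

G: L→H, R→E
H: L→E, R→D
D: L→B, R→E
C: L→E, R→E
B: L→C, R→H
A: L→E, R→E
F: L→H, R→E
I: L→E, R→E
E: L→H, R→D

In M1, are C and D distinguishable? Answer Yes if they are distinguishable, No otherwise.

Yes

First remove the unreachable states {A,F,G,I}; 5 states remain.
Start with accepting vs non-accepting: {C,D,E,H} | {B}.
Refine {C,D,E,H} on symbol L: members go to different blocks, giving {C,E,H} and {D}.
On input R, block {C,E,H} splits into {E,H} and {C}.
No further refinement is possible. Final partition (4 blocks): {E,H} | {B} | {D} | {C}.
C and D end up in different blocks, so they are distinguishable. For instance, the string 'L' is accepted from only C.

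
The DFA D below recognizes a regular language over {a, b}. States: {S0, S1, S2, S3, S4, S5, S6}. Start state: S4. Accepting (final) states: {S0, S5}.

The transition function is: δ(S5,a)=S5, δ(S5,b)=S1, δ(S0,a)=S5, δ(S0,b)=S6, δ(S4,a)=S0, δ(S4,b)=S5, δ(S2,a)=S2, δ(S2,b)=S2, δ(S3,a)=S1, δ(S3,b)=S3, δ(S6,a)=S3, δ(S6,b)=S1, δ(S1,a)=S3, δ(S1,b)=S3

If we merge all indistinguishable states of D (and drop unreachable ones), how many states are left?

3

Reachable states from the start: {S0,S1,S3,S4,S5,S6}. Unreachable: {S2} — drop them.
Start with accepting vs non-accepting: {S0,S5} | {S1,S3,S4,S6}.
On input a, block {S1,S3,S4,S6} splits into {S1,S3,S6} and {S4}.
Stable partition: {S0,S5} | {S1,S3,S6} | {S4} — 3 equivalence classes.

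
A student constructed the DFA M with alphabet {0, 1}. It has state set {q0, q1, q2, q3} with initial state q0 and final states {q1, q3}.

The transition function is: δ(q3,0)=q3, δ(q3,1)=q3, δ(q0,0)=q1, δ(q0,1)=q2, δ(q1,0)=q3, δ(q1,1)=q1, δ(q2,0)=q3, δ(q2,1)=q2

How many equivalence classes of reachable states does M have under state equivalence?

Initial partition by acceptance: {q1,q3} | {q0,q2}.
Stable partition: {q1,q3} | {q0,q2} — 2 equivalence classes.

2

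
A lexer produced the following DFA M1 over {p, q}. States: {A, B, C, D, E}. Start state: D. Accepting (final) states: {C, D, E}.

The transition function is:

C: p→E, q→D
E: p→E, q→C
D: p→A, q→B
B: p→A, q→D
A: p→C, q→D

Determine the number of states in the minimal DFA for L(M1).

5

All states are reachable from the start state.
Start with accepting vs non-accepting: {C,D,E} | {A,B}.
On input p, block {C,D,E} splits into {C,E} and {D}.
Split {C,E} by δ(·,q) → {C} and {E}.
On input p, block {A,B} splits into {A} and {B}.
Stable partition: {C} | {A} | {D} | {E} | {B} — 5 equivalence classes.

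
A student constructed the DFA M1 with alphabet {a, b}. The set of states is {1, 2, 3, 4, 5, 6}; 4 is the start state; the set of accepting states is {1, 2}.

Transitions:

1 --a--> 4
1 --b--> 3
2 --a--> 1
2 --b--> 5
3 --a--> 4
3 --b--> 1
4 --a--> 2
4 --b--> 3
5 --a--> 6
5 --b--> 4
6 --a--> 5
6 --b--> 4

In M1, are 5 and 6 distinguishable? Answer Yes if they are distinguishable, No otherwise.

Every state is reachable, so we keep all 6.
P0 = {1,2} | {3,4,5,6}.
Split {1,2} by δ(·,a) → {1} and {2}.
On input a, block {3,4,5,6} splits into {3,5,6} and {4}.
Split {3,5,6} by δ(·,a) → {5,6} and {3}.
No further refinement is possible. Final partition (5 blocks): {1} | {5,6} | {2} | {4} | {3}.
5 and 6 lie in the same block of the stable partition, so they are equivalent — no string distinguishes them.

No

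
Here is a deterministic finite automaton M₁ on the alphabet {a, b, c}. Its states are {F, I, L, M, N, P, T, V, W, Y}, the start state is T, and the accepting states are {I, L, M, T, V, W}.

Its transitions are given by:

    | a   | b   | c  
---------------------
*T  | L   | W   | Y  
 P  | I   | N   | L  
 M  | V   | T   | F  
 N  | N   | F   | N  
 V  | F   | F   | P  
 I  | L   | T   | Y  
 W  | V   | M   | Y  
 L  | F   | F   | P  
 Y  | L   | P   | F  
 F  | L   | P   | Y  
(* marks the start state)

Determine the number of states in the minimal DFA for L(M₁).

5

Initial partition by acceptance: {I,L,M,T,V,W} | {F,N,P,Y}.
On input a, block {I,L,M,T,V,W} splits into {I,M,T,W} and {L,V}.
On input a, block {F,N,P,Y} splits into {F,Y} and {P} and {N}.
Stable partition: {I,M,T,W} | {F,Y} | {L,V} | {P} | {N} — 5 equivalence classes.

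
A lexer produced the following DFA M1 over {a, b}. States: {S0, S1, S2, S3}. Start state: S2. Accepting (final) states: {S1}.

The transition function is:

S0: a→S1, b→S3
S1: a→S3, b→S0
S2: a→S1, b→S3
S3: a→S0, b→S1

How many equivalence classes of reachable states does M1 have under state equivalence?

3

Start with accepting vs non-accepting: {S1} | {S0,S2,S3}.
On input a, block {S0,S2,S3} splits into {S0,S2} and {S3}.
Stable partition: {S1} | {S0,S2} | {S3} — 3 equivalence classes.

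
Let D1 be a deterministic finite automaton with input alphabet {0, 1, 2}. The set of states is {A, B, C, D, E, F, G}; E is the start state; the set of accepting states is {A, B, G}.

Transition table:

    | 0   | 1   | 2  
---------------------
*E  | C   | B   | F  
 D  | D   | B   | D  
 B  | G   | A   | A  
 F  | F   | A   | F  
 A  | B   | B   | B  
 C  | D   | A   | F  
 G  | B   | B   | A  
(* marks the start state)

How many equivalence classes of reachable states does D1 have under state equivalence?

Every state is reachable, so we keep all 7.
P0 = {A,B,G} | {C,D,E,F}.
The partition is now stable with 2 blocks: {A,B,G} | {C,D,E,F}.

2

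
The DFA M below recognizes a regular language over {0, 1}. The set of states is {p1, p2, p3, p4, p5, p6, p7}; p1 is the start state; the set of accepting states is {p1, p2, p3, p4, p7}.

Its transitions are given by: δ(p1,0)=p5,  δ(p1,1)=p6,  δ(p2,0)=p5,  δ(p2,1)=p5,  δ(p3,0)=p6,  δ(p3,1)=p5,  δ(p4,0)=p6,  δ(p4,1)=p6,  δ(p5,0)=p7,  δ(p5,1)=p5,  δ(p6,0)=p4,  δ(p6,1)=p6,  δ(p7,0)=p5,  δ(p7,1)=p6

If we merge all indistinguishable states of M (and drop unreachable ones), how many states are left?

2

First remove the unreachable states {p2,p3}; 5 states remain.
Initial partition by acceptance: {p1,p4,p7} | {p5,p6}.
No further refinement is possible. Final partition (2 blocks): {p1,p4,p7} | {p5,p6}.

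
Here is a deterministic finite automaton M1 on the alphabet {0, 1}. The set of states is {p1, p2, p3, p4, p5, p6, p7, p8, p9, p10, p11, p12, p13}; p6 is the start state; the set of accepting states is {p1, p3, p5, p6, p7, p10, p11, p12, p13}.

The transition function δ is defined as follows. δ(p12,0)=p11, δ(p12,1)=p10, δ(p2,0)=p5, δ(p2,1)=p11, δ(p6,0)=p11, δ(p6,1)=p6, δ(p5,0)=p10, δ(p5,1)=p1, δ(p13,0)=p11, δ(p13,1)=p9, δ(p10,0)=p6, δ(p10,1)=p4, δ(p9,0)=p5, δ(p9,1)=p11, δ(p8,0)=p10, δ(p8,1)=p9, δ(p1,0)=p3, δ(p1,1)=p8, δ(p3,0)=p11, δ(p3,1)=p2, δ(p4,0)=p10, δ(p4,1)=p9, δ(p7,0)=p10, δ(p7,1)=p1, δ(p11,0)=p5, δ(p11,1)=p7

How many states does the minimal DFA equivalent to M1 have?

Reachable states from the start: {p1,p2,p3,p4,p5,p6,p7,p8,p9,p10,p11}. Unreachable: {p12,p13} — drop them.
P0 = {p1,p3,p5,p6,p7,p10,p11} | {p2,p4,p8,p9}.
Refine {p1,p3,p5,p6,p7,p10,p11} on symbol 1: members go to different blocks, giving {p5,p6,p7,p11} and {p1,p3,p10}.
On input 0, block {p5,p6,p7,p11} splits into {p5,p7} and {p6,p11}.
Refine {p2,p4,p8,p9} on symbol 0: members go to different blocks, giving {p2,p9} and {p4,p8}.
Split {p1,p3,p10} by δ(·,0) → {p3,p10} and {p1}.
Split {p3,p10} by δ(·,1) → {p3} and {p10}.
On input 0, block {p6,p11} splits into {p6} and {p11}.
Stable partition: {p5,p7} | {p2,p9} | {p3} | {p6} | {p4,p8} | {p1} | {p10} | {p11} — 8 equivalence classes.

8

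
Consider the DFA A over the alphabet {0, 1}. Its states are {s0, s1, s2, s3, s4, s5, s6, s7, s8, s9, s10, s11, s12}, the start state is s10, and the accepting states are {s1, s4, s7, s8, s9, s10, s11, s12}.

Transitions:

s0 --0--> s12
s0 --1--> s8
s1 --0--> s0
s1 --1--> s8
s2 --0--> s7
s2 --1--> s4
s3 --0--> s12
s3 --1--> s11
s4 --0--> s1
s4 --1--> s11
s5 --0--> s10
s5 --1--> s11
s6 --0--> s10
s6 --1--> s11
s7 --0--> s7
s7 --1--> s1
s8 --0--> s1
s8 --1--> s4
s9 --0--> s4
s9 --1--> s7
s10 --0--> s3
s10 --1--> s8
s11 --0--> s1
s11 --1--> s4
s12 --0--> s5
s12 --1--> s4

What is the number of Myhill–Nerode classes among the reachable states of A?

3

First remove the unreachable states {s2,s6,s7,s9}; 9 states remain.
P0 = {s1,s4,s8,s10,s11,s12} | {s0,s3,s5}.
Split {s1,s4,s8,s10,s11,s12} by δ(·,0) → {s1,s10,s12} and {s4,s8,s11}.
No further refinement is possible. Final partition (3 blocks): {s1,s10,s12} | {s0,s3,s5} | {s4,s8,s11}.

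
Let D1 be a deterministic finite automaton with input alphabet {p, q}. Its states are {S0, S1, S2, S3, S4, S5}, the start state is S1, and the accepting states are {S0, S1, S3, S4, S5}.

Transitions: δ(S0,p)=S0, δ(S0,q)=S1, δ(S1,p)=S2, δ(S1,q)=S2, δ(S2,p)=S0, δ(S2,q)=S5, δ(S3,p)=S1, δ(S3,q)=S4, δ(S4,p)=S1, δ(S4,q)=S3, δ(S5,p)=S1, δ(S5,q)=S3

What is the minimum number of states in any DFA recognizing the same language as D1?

4

Start with accepting vs non-accepting: {S0,S1,S3,S4,S5} | {S2}.
Refine {S0,S1,S3,S4,S5} on symbol p: members go to different blocks, giving {S0,S3,S4,S5} and {S1}.
Refine {S0,S3,S4,S5} on symbol p: members go to different blocks, giving {S3,S4,S5} and {S0}.
The partition is now stable with 4 blocks: {S3,S4,S5} | {S2} | {S1} | {S0}.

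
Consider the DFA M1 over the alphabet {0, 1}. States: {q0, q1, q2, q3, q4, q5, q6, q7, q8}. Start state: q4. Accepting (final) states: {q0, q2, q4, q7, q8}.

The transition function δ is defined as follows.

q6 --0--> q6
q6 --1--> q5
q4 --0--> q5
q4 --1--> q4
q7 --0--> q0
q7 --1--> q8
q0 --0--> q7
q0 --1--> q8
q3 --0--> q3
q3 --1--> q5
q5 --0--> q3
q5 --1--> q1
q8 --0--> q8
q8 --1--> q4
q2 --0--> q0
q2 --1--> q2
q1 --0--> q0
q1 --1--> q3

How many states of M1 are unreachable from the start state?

2

BFS from q4 reaches {q0, q1, q3, q4, q5, q7, q8}; the 2 state(s) q2, q6 are never visited.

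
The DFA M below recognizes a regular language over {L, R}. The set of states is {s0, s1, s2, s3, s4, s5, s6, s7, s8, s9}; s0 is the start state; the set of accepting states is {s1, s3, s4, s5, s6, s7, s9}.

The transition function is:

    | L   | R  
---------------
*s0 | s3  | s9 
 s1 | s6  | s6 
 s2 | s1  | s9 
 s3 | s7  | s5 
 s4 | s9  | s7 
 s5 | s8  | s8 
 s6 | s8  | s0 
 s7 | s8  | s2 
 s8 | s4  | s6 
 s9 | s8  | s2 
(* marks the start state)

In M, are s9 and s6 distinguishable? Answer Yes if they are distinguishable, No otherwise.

Every state is reachable, so we keep all 10.
P0 = {s1,s3,s4,s5,s6,s7,s9} | {s0,s2,s8}.
On input L, block {s1,s3,s4,s5,s6,s7,s9} splits into {s5,s6,s7,s9} and {s1,s3,s4}.
Stable partition: {s5,s6,s7,s9} | {s0,s2,s8} | {s1,s3,s4} — 3 equivalence classes.
s9 and s6 lie in the same block of the stable partition, so they are equivalent — no string distinguishes them.

No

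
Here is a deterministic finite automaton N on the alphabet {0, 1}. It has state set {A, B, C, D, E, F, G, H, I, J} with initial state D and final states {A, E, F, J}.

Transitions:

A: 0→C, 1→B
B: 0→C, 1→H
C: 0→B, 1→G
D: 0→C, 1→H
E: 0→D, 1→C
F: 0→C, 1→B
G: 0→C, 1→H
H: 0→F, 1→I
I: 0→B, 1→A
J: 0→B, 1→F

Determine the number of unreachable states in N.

BFS from D reaches {A, B, C, D, F, G, H, I}; the 2 state(s) E, J are never visited.

2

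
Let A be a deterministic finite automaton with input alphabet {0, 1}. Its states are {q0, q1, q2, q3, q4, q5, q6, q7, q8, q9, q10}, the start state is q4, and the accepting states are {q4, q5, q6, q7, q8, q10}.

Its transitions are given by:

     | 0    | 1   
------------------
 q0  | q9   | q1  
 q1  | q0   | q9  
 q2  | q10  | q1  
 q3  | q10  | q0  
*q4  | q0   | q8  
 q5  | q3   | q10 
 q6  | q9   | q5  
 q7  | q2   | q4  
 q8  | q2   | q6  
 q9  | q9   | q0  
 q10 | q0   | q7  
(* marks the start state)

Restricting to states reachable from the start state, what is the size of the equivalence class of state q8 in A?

3

Start with accepting vs non-accepting: {q4,q5,q6,q7,q8,q10} | {q0,q1,q2,q3,q9}.
On input 0, block {q0,q1,q2,q3,q9} splits into {q0,q1,q9} and {q2,q3}.
Refine {q4,q5,q6,q7,q8,q10} on symbol 0: members go to different blocks, giving {q4,q6,q10} and {q5,q7,q8}.
No further refinement is possible. Final partition (4 blocks): {q4,q6,q10} | {q0,q1,q9} | {q2,q3} | {q5,q7,q8}.
The equivalence class containing q8 is {q5,q7,q8}, of size 3.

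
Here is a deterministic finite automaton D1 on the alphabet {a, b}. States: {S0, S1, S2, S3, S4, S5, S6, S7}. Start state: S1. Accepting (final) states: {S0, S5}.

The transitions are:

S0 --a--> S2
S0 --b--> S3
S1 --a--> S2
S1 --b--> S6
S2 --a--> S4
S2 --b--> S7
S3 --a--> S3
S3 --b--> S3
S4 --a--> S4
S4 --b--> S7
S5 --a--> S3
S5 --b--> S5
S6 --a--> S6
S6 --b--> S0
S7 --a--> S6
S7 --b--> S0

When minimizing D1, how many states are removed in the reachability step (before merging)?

1

BFS from S1 reaches {S0, S1, S2, S3, S4, S6, S7}; the 1 state(s) S5 are never visited.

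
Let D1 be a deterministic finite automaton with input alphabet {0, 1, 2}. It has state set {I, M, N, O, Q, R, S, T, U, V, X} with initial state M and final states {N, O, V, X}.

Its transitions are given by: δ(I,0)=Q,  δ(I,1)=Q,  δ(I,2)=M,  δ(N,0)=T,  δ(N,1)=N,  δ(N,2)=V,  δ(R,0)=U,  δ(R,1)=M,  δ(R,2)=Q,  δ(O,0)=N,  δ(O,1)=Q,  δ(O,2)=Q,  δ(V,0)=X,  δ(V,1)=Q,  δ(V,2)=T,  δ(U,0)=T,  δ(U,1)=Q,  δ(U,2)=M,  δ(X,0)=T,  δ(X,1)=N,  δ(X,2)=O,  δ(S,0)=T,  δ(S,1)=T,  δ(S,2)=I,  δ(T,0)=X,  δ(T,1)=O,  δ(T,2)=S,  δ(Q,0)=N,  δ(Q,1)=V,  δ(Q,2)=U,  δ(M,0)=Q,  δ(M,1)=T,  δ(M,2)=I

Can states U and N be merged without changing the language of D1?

No

States {R} cannot be reached from the start state, so discard them.
P0 = {N,O,V,X} | {I,M,Q,S,T,U}.
Refine {N,O,V,X} on symbol 0: members go to different blocks, giving {O,V} and {N,X}.
Refine {I,M,Q,S,T,U} on symbol 0: members go to different blocks, giving {I,M,S,U} and {Q,T}.
Stable partition: {O,V} | {I,M,S,U} | {N,X} | {Q,T} — 4 equivalence classes.
U and N end up in different blocks, so they are distinguishable. For instance, the string 'ε' is accepted from only N.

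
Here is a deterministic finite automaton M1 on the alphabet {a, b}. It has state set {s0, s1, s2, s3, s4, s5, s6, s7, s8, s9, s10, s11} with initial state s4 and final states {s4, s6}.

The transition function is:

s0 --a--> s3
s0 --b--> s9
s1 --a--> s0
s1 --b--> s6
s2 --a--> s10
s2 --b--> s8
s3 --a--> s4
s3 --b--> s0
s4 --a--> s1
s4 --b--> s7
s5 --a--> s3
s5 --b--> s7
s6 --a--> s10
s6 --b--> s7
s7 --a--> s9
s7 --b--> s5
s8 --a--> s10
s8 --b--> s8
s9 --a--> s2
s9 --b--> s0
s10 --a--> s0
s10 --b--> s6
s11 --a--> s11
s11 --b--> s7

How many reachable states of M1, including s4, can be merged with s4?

2

States {s11} cannot be reached from the start state, so discard them.
P0 = {s4,s6} | {s0,s1,s2,s3,s5,s7,s8,s9,s10}.
On input a, block {s0,s1,s2,s3,s5,s7,s8,s9,s10} splits into {s0,s1,s2,s5,s7,s8,s9,s10} and {s3}.
Refine {s0,s1,s2,s5,s7,s8,s9,s10} on symbol a: members go to different blocks, giving {s1,s2,s7,s8,s9,s10} and {s0,s5}.
Split {s1,s2,s7,s8,s9,s10} by δ(·,a) → {s2,s7,s8,s9} and {s1,s10}.
On input a, block {s2,s7,s8,s9} splits into {s2,s8} and {s7,s9}.
Split {s7,s9} by δ(·,a) → {s7} and {s9}.
On input b, block {s0,s5} splits into {s0} and {s5}.
Stable partition: {s4,s6} | {s2,s8} | {s3} | {s0} | {s1,s10} | {s7} | {s9} | {s5} — 8 equivalence classes.
The equivalence class containing s4 is {s4,s6}, of size 2.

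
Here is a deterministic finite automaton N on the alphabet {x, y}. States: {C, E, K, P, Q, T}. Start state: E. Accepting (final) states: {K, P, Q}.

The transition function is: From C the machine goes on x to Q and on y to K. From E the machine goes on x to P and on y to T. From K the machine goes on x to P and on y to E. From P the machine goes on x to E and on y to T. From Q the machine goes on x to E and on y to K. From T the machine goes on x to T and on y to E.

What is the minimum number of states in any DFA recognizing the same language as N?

Reachable states from the start: {E,P,T}. Unreachable: {C,K,Q} — drop them.
Start with accepting vs non-accepting: {P} | {E,T}.
On input x, block {E,T} splits into {T} and {E}.
Stable partition: {P} | {T} | {E} — 3 equivalence classes.

3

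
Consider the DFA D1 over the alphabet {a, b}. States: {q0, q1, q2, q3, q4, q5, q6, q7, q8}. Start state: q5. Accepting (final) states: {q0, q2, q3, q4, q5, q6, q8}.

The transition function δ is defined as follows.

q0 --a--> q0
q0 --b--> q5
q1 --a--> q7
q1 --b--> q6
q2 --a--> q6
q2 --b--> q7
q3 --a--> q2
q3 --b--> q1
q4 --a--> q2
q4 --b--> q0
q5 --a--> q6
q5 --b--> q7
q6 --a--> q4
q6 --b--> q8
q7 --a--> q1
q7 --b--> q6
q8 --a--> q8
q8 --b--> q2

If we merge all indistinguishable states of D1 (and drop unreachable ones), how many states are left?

States {q3} cannot be reached from the start state, so discard them.
Initial partition by acceptance: {q0,q2,q4,q5,q6,q8} | {q1,q7}.
Split {q0,q2,q4,q5,q6,q8} by δ(·,b) → {q0,q4,q6,q8} and {q2,q5}.
Split {q0,q4,q6,q8} by δ(·,a) → {q0,q6,q8} and {q4}.
Split {q0,q6,q8} by δ(·,a) → {q0,q8} and {q6}.
Stable partition: {q0,q8} | {q1,q7} | {q2,q5} | {q4} | {q6} — 5 equivalence classes.

5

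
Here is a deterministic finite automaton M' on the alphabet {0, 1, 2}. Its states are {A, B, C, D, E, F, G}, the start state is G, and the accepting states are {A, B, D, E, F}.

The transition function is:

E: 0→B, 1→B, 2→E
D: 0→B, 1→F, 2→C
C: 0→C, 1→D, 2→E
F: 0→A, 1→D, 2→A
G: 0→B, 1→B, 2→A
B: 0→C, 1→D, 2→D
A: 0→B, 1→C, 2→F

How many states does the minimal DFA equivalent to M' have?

7

Start with accepting vs non-accepting: {A,B,D,E,F} | {C,G}.
Refine {A,B,D,E,F} on symbol 0: members go to different blocks, giving {A,D,E,F} and {B}.
Split {A,D,E,F} by δ(·,0) → {A,D,E} and {F}.
On input 1, block {A,D,E} splits into {A} and {D} and {E}.
Split {C,G} by δ(·,0) → {C} and {G}.
Stable partition: {A} | {C} | {B} | {F} | {D} | {E} | {G} — 7 equivalence classes.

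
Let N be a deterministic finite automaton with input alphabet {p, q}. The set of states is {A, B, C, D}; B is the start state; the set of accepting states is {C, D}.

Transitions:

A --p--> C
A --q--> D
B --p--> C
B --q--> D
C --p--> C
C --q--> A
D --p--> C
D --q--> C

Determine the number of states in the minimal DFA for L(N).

P0 = {C,D} | {A,B}.
Refine {C,D} on symbol q: members go to different blocks, giving {C} and {D}.
The partition is now stable with 3 blocks: {C} | {A,B} | {D}.

3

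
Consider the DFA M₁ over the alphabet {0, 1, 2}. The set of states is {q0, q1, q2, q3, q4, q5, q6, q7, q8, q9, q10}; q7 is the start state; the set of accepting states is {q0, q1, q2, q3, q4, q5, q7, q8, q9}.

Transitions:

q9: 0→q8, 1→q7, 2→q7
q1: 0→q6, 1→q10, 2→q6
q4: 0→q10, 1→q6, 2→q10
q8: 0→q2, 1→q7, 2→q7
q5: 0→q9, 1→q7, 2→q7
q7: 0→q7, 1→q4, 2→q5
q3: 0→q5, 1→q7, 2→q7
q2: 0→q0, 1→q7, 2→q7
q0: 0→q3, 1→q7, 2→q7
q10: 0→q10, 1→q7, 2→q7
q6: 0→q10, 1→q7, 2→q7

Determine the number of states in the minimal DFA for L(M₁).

Reachable states from the start: {q0,q2,q3,q4,q5,q6,q7,q8,q9,q10}. Unreachable: {q1} — drop them.
Initial partition by acceptance: {q0,q2,q3,q4,q5,q7,q8,q9} | {q6,q10}.
On input 0, block {q0,q2,q3,q4,q5,q7,q8,q9} splits into {q0,q2,q3,q5,q7,q8,q9} and {q4}.
Refine {q0,q2,q3,q5,q7,q8,q9} on symbol 1: members go to different blocks, giving {q0,q2,q3,q5,q8,q9} and {q7}.
No further refinement is possible. Final partition (4 blocks): {q0,q2,q3,q5,q8,q9} | {q6,q10} | {q4} | {q7}.

4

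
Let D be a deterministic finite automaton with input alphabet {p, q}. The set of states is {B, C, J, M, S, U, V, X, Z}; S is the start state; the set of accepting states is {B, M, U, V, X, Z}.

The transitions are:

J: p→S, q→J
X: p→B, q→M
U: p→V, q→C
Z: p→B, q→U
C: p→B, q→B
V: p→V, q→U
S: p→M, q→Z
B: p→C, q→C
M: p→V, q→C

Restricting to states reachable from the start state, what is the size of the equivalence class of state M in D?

Reachable states from the start: {B,C,M,S,U,V,Z}. Unreachable: {J,X} — drop them.
Initial partition by acceptance: {B,M,U,V,Z} | {C,S}.
On input p, block {B,M,U,V,Z} splits into {M,U,V,Z} and {B}.
Refine {M,U,V,Z} on symbol p: members go to different blocks, giving {M,U,V} and {Z}.
On input q, block {M,U,V} splits into {M,U} and {V}.
Refine {C,S} on symbol p: members go to different blocks, giving {S} and {C}.
The partition is now stable with 6 blocks: {M,U} | {S} | {B} | {Z} | {V} | {C}.
State M belongs to the block {M,U}, which has 2 states.

2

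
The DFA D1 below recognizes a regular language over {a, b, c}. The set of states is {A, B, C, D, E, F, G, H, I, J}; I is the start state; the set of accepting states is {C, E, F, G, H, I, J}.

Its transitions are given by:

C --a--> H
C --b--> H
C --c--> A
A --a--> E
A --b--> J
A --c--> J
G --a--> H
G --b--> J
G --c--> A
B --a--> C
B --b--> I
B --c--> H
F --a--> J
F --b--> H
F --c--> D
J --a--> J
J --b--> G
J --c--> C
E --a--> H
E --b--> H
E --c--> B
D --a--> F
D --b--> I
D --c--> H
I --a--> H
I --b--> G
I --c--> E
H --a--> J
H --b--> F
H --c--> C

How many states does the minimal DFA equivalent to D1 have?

3

Initial partition by acceptance: {C,E,F,G,H,I,J} | {A,B,D}.
On input c, block {C,E,F,G,H,I,J} splits into {C,E,F,G} and {H,I,J}.
Stable partition: {C,E,F,G} | {A,B,D} | {H,I,J} — 3 equivalence classes.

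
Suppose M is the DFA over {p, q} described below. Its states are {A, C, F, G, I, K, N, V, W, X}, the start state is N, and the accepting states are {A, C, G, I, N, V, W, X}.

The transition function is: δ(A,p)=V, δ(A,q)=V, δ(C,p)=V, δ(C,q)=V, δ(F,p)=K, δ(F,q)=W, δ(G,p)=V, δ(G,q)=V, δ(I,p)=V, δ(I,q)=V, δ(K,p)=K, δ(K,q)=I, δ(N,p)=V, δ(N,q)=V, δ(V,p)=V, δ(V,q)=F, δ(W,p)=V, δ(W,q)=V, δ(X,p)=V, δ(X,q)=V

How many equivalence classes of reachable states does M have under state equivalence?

States {A,C,G,X} cannot be reached from the start state, so discard them.
Start with accepting vs non-accepting: {I,N,V,W} | {F,K}.
On input q, block {I,N,V,W} splits into {I,N,W} and {V}.
No further refinement is possible. Final partition (3 blocks): {I,N,W} | {F,K} | {V}.

3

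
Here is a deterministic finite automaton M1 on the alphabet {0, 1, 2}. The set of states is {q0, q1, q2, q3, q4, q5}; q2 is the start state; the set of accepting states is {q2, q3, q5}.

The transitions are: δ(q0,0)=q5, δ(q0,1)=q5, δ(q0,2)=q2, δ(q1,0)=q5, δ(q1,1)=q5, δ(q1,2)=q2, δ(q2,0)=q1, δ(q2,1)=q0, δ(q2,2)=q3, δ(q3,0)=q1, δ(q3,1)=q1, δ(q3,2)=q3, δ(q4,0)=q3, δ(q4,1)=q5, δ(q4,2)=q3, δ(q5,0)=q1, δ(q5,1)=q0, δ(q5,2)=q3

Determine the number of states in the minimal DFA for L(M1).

States {q4} cannot be reached from the start state, so discard them.
P0 = {q2,q3,q5} | {q0,q1}.
The partition is now stable with 2 blocks: {q2,q3,q5} | {q0,q1}.

2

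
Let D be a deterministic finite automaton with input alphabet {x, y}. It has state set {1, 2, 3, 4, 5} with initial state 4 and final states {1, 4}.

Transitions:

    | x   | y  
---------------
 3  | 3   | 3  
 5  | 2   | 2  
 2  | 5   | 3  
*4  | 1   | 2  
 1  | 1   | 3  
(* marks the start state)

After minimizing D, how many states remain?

Initial partition by acceptance: {1,4} | {2,3,5}.
No further refinement is possible. Final partition (2 blocks): {1,4} | {2,3,5}.

2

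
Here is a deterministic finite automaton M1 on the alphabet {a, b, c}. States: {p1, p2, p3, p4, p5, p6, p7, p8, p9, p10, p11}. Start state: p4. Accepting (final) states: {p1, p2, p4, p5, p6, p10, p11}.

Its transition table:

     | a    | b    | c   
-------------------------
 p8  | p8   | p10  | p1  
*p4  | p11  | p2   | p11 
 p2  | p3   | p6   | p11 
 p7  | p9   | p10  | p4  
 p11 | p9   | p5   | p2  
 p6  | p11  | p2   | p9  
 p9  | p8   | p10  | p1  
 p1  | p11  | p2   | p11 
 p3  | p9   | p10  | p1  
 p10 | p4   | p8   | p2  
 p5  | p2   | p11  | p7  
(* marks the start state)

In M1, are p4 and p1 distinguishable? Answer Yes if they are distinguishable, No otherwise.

Every state is reachable, so we keep all 11.
P0 = {p1,p2,p4,p5,p6,p10,p11} | {p3,p7,p8,p9}.
On input a, block {p1,p2,p4,p5,p6,p10,p11} splits into {p1,p4,p5,p6,p10} and {p2,p11}.
Refine {p1,p4,p5,p6,p10} on symbol a: members go to different blocks, giving {p1,p4,p5,p6} and {p10}.
On input c, block {p1,p4,p5,p6} splits into {p1,p4} and {p5,p6}.
Stable partition: {p1,p4} | {p3,p7,p8,p9} | {p2,p11} | {p10} | {p5,p6} — 5 equivalence classes.
p4 and p1 lie in the same block of the stable partition, so they are equivalent — no string distinguishes them.

No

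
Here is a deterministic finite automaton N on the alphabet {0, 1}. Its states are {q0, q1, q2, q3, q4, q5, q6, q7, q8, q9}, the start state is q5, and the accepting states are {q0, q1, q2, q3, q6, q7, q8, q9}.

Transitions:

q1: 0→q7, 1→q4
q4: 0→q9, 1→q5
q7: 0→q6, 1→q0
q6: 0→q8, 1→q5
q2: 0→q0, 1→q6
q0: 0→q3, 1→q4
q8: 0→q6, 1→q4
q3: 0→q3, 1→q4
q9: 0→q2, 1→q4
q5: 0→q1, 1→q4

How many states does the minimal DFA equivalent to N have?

All states are reachable from the start state.
P0 = {q0,q1,q2,q3,q6,q7,q8,q9} | {q4,q5}.
Split {q0,q1,q2,q3,q6,q7,q8,q9} by δ(·,1) → {q0,q1,q3,q6,q8,q9} and {q2,q7}.
Refine {q0,q1,q3,q6,q8,q9} on symbol 0: members go to different blocks, giving {q0,q3,q6,q8} and {q1,q9}.
The partition is now stable with 4 blocks: {q0,q3,q6,q8} | {q4,q5} | {q2,q7} | {q1,q9}.

4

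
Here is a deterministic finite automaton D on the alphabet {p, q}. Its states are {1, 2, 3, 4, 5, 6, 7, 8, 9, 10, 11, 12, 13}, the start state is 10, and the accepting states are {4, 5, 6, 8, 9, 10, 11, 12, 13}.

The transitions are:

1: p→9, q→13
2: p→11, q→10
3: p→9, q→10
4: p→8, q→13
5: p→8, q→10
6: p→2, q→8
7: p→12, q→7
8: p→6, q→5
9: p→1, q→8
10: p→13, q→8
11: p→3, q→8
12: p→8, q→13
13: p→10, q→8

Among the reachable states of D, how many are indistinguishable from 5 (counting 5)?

1

First remove the unreachable states {4,7,12}; 10 states remain.
P0 = {5,6,8,9,10,11,13} | {1,2,3}.
Split {5,6,8,9,10,11,13} by δ(·,p) → {5,8,10,13} and {6,9,11}.
On input p, block {5,8,10,13} splits into {5,10,13} and {8}.
Refine {5,10,13} on symbol p: members go to different blocks, giving {10,13} and {5}.
No further refinement is possible. Final partition (5 blocks): {10,13} | {1,2,3} | {6,9,11} | {8} | {5}.
The equivalence class containing 5 is {5}, of size 1.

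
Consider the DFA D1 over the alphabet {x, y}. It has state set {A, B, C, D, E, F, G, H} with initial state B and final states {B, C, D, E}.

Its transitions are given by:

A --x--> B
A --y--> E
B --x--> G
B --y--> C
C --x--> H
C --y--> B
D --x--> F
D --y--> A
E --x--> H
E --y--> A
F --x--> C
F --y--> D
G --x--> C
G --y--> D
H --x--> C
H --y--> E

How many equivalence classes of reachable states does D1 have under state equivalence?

3

All states are reachable from the start state.
P0 = {B,C,D,E} | {A,F,G,H}.
Refine {B,C,D,E} on symbol y: members go to different blocks, giving {B,C} and {D,E}.
The partition is now stable with 3 blocks: {B,C} | {A,F,G,H} | {D,E}.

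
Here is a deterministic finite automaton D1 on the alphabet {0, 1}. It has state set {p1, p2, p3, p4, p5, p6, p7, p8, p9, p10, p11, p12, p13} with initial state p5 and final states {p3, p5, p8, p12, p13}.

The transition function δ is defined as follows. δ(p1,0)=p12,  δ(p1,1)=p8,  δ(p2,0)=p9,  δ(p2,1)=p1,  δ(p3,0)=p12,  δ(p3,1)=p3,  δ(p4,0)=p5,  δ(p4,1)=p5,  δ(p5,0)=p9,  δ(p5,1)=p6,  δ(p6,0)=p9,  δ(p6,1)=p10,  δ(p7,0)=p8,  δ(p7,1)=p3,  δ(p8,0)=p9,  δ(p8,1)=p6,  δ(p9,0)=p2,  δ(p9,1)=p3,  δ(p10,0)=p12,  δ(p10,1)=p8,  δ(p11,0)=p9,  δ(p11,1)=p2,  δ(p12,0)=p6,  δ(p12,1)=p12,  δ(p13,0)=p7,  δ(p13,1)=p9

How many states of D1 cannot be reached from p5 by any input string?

4

Starting at p5 and following transitions, the reachable set is {p1, p2, p3, p5, p6, p8, p9, p10, p12}. That leaves p4, p7, p11, p13 unreachable — 4 in total.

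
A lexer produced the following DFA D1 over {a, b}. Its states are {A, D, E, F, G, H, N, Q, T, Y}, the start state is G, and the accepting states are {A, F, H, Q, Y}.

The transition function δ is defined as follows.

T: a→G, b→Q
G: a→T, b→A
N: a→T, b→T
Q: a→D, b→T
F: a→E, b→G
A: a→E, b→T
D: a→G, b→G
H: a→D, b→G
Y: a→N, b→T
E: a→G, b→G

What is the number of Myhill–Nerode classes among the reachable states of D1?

3

First remove the unreachable states {F,H,N,Y}; 6 states remain.
P0 = {A,Q} | {D,E,G,T}.
Refine {D,E,G,T} on symbol b: members go to different blocks, giving {D,E} and {G,T}.
The partition is now stable with 3 blocks: {A,Q} | {D,E} | {G,T}.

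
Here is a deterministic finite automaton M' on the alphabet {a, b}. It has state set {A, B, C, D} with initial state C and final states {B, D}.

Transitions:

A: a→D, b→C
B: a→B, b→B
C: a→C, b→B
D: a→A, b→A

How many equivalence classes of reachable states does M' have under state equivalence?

2

States {A,D} cannot be reached from the start state, so discard them.
Initial partition by acceptance: {B} | {C}.
The partition is now stable with 2 blocks: {B} | {C}.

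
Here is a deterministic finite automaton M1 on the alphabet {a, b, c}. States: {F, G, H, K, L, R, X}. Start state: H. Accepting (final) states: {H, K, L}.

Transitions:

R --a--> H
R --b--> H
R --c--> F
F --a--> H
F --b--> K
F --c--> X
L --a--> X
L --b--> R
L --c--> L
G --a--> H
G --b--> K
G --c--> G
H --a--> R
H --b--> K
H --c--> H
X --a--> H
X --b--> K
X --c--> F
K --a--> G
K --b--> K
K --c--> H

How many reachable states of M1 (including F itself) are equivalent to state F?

Reachable states from the start: {F,G,H,K,R,X}. Unreachable: {L} — drop them.
Start with accepting vs non-accepting: {H,K} | {F,G,R,X}.
Stable partition: {H,K} | {F,G,R,X} — 2 equivalence classes.
The equivalence class containing F is {F,G,R,X}, of size 4.

4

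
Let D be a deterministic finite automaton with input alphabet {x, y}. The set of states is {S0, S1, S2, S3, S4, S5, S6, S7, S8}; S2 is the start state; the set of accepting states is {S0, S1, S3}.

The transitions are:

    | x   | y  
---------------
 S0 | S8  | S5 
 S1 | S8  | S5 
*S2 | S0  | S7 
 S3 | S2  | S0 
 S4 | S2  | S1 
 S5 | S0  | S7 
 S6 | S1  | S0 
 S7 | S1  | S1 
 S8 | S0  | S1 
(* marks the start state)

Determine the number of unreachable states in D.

No path from S2 leads to S3, S4, S6; the other 6 states are all reachable.

3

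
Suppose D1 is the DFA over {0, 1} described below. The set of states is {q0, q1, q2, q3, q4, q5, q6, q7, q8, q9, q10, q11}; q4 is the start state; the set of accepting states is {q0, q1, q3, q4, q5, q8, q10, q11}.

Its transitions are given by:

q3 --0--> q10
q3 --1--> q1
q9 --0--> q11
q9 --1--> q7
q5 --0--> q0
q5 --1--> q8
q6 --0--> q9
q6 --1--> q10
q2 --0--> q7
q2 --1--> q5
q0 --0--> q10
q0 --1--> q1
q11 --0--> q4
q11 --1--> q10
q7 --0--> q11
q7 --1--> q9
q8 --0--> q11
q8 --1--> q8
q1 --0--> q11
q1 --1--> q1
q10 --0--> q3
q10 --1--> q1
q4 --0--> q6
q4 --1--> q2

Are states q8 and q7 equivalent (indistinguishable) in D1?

Every state is reachable, so we keep all 12.
P0 = {q0,q1,q3,q4,q5,q8,q10,q11} | {q2,q6,q7,q9}.
On input 0, block {q0,q1,q3,q4,q5,q8,q10,q11} splits into {q0,q1,q3,q5,q8,q10,q11} and {q4}.
Split {q0,q1,q3,q5,q8,q10,q11} by δ(·,0) → {q0,q1,q3,q5,q8,q10} and {q11}.
On input 0, block {q0,q1,q3,q5,q8,q10} splits into {q0,q3,q5,q10} and {q1,q8}.
Split {q2,q6,q7,q9} by δ(·,0) → {q2,q6} and {q7,q9}.
The partition is now stable with 6 blocks: {q0,q3,q5,q10} | {q2,q6} | {q4} | {q11} | {q1,q8} | {q7,q9}.
q8 and q7 end up in different blocks, so they are distinguishable. For instance, the string 'ε' is accepted from only q8.

No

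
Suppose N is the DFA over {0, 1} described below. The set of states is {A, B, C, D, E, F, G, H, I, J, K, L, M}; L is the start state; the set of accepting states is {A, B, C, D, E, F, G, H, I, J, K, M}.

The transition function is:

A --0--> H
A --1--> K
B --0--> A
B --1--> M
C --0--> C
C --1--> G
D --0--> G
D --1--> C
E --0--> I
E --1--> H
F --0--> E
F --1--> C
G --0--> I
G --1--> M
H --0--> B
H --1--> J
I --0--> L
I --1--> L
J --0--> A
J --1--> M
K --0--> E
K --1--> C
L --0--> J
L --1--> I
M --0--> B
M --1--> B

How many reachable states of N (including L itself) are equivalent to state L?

1

First remove the unreachable states {D,F}; 11 states remain.
Start with accepting vs non-accepting: {A,B,C,E,G,H,I,J,K,M} | {L}.
On input 0, block {A,B,C,E,G,H,I,J,K,M} splits into {A,B,C,E,G,H,J,K,M} and {I}.
On input 0, block {A,B,C,E,G,H,J,K,M} splits into {A,B,C,H,J,K,M} and {E,G}.
On input 0, block {A,B,C,H,J,K,M} splits into {A,B,C,H,J,M} and {K}.
On input 1, block {A,B,C,H,J,M} splits into {B,H,J,M} and {A} and {C}.
Refine {B,H,J,M} on symbol 0: members go to different blocks, giving {B,J} and {H,M}.
Stable partition: {B,J} | {L} | {I} | {E,G} | {K} | {A} | {C} | {H,M} — 8 equivalence classes.
State L belongs to the block {L}, which has 1 states.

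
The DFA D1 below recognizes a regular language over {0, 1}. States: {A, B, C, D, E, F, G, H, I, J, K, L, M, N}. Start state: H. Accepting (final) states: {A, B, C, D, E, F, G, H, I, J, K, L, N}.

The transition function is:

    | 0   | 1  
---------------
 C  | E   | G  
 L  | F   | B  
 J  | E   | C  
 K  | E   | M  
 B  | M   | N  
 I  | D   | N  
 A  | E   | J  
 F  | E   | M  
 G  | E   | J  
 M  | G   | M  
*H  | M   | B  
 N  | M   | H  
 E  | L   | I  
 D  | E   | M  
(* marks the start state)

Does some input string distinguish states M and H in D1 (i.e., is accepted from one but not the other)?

Yes

First remove the unreachable states {A,K}; 12 states remain.
Initial partition by acceptance: {B,C,D,E,F,G,H,I,J,L,N} | {M}.
On input 0, block {B,C,D,E,F,G,H,I,J,L,N} splits into {C,D,E,F,G,I,J,L} and {B,H,N}.
Refine {C,D,E,F,G,I,J,L} on symbol 1: members go to different blocks, giving {C,E,G,J} and {D,F} and {I,L}.
Split {C,E,G,J} by δ(·,0) → {C,G,J} and {E}.
Stable partition: {C,G,J} | {M} | {B,H,N} | {D,F} | {I,L} | {E} — 6 equivalence classes.
M and H end up in different blocks, so they are distinguishable. For instance, the string 'ε' is accepted from only H.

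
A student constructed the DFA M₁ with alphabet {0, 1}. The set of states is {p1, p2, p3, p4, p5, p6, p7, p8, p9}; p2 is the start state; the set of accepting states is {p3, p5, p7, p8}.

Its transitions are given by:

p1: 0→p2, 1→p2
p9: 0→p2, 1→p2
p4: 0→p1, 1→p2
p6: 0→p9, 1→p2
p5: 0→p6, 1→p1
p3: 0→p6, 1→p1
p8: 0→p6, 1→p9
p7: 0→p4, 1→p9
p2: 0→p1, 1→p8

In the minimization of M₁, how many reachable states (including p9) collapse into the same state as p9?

2

Reachable states from the start: {p1,p2,p6,p8,p9}. Unreachable: {p3,p4,p5,p7} — drop them.
Initial partition by acceptance: {p8} | {p1,p2,p6,p9}.
On input 1, block {p1,p2,p6,p9} splits into {p1,p6,p9} and {p2}.
On input 0, block {p1,p6,p9} splits into {p1,p9} and {p6}.
No further refinement is possible. Final partition (4 blocks): {p8} | {p1,p9} | {p2} | {p6}.
State p9 belongs to the block {p1,p9}, which has 2 states.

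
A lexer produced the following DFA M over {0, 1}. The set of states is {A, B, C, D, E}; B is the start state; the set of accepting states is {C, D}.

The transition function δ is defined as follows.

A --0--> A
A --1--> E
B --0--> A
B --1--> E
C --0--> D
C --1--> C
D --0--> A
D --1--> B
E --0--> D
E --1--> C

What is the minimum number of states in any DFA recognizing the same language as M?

4

Every state is reachable, so we keep all 5.
Start with accepting vs non-accepting: {C,D} | {A,B,E}.
On input 0, block {C,D} splits into {C} and {D}.
Split {A,B,E} by δ(·,0) → {A,B} and {E}.
No further refinement is possible. Final partition (4 blocks): {C} | {A,B} | {D} | {E}.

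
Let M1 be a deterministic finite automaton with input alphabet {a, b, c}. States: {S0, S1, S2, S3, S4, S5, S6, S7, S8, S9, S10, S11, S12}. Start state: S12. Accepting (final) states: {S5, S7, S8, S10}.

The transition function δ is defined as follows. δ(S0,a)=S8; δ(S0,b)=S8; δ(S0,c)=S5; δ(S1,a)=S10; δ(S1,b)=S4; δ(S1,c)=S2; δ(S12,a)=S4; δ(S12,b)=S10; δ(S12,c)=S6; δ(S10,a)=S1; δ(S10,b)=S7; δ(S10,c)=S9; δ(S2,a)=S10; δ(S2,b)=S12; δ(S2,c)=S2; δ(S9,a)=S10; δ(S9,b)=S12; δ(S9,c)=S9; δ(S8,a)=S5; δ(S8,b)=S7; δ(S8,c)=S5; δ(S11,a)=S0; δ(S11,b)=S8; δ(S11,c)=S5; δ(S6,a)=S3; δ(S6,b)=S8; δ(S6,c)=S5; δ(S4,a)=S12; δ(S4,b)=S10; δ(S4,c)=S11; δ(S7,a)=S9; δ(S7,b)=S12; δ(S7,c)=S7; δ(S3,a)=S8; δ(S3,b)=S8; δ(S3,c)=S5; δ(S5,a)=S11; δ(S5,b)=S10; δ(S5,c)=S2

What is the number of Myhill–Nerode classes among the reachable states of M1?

8

All states are reachable from the start state.
Initial partition by acceptance: {S5,S7,S8,S10} | {S0,S1,S2,S3,S4,S6,S9,S11,S12}.
Refine {S5,S7,S8,S10} on symbol a: members go to different blocks, giving {S5,S7,S10} and {S8}.
On input b, block {S5,S7,S10} splits into {S5,S10} and {S7}.
Refine {S5,S10} on symbol b: members go to different blocks, giving {S5} and {S10}.
On input a, block {S0,S1,S2,S3,S4,S6,S9,S11,S12} splits into {S4,S6,S11,S12} and {S1,S2,S9} and {S0,S3}.
On input a, block {S4,S6,S11,S12} splits into {S4,S12} and {S6,S11}.
The partition is now stable with 8 blocks: {S5} | {S4,S12} | {S8} | {S7} | {S10} | {S1,S2,S9} | {S0,S3} | {S6,S11}.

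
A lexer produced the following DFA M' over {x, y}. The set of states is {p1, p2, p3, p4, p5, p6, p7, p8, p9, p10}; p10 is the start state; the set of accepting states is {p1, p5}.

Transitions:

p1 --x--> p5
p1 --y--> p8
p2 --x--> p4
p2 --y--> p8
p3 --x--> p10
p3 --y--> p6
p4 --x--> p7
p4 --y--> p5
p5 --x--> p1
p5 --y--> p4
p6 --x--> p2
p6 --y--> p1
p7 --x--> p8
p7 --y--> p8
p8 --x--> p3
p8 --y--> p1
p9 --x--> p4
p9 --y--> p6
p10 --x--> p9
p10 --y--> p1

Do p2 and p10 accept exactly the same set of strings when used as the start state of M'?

No

P0 = {p1,p5} | {p2,p3,p4,p6,p7,p8,p9,p10}.
On input y, block {p2,p3,p4,p6,p7,p8,p9,p10} splits into {p2,p3,p7,p9} and {p4,p6,p8,p10}.
No further refinement is possible. Final partition (3 blocks): {p1,p5} | {p2,p3,p7,p9} | {p4,p6,p8,p10}.
p2 and p10 end up in different blocks, so they are distinguishable. For instance, the string 'y' is accepted from only p10.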